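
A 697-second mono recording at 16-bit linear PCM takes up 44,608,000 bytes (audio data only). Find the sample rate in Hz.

32,000 Hz

Bytes = sample_rate × seconds × bytes_per_sample × channels.
sample_rate = 44,608,000 / (697 × 2 × 1) = 44,608,000 / 1,394 = 32,000 Hz.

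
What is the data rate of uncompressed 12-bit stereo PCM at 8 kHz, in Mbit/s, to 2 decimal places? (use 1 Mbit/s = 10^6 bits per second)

Bit rate = 8,000 × 12 × 2 = 192,000 bits/s.
= 0.19 Mbit/s.

0.19 Mbit/s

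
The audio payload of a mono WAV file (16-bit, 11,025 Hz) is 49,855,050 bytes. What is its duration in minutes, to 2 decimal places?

Byte rate = 11,025 × 2 × 1 = 22,050 bytes/s.
Duration = 49,855,050 / 22,050 = 2,261 s.
2,261 s / 60 = 37.68 minutes.

37.68 minutes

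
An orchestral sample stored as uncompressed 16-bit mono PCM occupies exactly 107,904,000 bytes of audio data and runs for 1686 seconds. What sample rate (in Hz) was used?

32,000 Hz

Bytes = sample_rate × seconds × bytes_per_sample × channels.
sample_rate = 107,904,000 / (1,686 × 2 × 1) = 107,904,000 / 3,372 = 32,000 Hz.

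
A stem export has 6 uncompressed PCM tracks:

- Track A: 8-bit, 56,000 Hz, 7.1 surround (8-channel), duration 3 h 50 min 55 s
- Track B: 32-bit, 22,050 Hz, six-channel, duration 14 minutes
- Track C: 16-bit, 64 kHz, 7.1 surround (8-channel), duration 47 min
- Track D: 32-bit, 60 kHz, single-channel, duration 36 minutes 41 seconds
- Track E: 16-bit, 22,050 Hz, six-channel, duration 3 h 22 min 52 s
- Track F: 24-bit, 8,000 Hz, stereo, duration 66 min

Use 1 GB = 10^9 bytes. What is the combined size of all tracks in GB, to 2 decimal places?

13.48 GB

Track A: 3 h 50 min 55 s = 13,855 s; 56,000 × 13,855 × 1 × 8 = 6,207,040,000 bytes.
Track B: 14 minutes = 840 s; 22,050 × 840 × 4 × 6 = 444,528,000 bytes.
Track C: 47 min = 2,820 s; 64,000 × 2,820 × 2 × 8 = 2,887,680,000 bytes.
Track D: 36 minutes 41 seconds = 2,201 s; 60,000 × 2,201 × 4 × 1 = 528,240,000 bytes.
Track E: 3 h 22 min 52 s = 12,172 s; 22,050 × 12,172 × 2 × 6 = 3,220,711,200 bytes.
Track F: 66 min = 3,960 s; 8,000 × 3,960 × 3 × 2 = 190,080,000 bytes.
Total = 13,478,279,200 bytes = 13.48 GB.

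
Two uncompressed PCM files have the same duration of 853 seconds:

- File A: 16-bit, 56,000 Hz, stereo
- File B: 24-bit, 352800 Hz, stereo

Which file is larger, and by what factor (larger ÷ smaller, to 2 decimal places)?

File A: 56,000 × 2 × 2 = 224,000 bytes/s.
File B: 352,800 × 3 × 2 = 2,116,800 bytes/s.
File B is larger; ratio = 1,805,630,400 / 191,072,000 = 9.45.

File B, by a factor of 9.45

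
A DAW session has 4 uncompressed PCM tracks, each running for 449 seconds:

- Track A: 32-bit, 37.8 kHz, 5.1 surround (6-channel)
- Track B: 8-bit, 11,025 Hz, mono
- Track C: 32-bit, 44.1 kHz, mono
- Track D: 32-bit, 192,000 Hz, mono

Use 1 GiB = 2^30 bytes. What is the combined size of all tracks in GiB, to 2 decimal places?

0.78 GiB

Track A: 37,800 × 449 × 4 × 6 = 407,332,800 bytes.
Track B: 11,025 × 449 × 1 × 1 = 4,950,225 bytes.
Track C: 44,100 × 449 × 4 × 1 = 79,203,600 bytes.
Track D: 192,000 × 449 × 4 × 1 = 344,832,000 bytes.
Total = 836,318,625 bytes = 0.78 GiB.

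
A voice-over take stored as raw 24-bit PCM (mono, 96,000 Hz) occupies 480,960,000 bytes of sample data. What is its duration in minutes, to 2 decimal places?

27.83 minutes

Byte rate = 96,000 × 3 × 1 = 288,000 bytes/s.
Duration = 480,960,000 / 288,000 = 1,670 s.
1,670 s / 60 = 27.83 minutes.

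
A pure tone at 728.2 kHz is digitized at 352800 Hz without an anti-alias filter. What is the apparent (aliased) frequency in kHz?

Nyquist = 352,800/2 = 176,400 Hz; 728,200 Hz exceeds it.
Alias = |728,200 − 2×352,800| = |728,200 − 705,600| = 22,600 Hz = 22.6 kHz.

22.6 kHz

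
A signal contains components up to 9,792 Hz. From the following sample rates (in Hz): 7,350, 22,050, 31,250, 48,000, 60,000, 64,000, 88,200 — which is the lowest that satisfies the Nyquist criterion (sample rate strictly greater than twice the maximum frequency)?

22,050 Hz

Need sample rate > 2 × 9,792 = 19,584 Hz.
Lowest listed rate above 19,584 Hz is 22,050 Hz.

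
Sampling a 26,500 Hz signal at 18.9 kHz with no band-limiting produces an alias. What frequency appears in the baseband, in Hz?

Nyquist = 18,900/2 = 9,450 Hz; 26,500 Hz exceeds it.
Alias = |26,500 − 1×18,900| = |26,500 − 18,900| = 7,600 Hz.

7,600 Hz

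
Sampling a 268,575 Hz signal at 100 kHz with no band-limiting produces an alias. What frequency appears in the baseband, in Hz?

Nyquist = 100,000/2 = 50,000 Hz; 268,575 Hz exceeds it.
Alias = |268,575 − 3×100,000| = |268,575 − 300,000| = 31,425 Hz.

31,425 Hz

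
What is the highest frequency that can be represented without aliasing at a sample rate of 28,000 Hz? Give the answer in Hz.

14,000 Hz

Nyquist frequency = sample rate / 2 = 28,000 / 2 = 14,000 Hz.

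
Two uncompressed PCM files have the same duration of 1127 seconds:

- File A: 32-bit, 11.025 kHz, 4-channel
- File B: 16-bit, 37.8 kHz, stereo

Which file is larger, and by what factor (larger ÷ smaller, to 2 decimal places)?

File A, by a factor of 1.17

File A: 11,025 × 4 × 4 = 176,400 bytes/s.
File B: 37,800 × 2 × 2 = 151,200 bytes/s.
File A is larger; ratio = 198,802,800 / 170,402,400 = 1.17.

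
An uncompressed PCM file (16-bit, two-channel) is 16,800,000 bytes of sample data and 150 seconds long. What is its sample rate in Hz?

Bytes = sample_rate × seconds × bytes_per_sample × channels.
sample_rate = 16,800,000 / (150 × 2 × 2) = 16,800,000 / 600 = 28,000 Hz.

28,000 Hz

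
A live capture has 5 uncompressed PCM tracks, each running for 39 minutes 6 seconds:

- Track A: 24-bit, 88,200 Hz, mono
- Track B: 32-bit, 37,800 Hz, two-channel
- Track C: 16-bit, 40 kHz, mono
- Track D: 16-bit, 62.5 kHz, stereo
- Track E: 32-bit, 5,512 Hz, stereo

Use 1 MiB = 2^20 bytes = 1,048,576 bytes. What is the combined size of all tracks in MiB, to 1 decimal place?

39 minutes 6 seconds = 2,346 s.
Track A: 88,200 × 2,346 × 3 × 1 = 620,751,600 bytes.
Track B: 37,800 × 2,346 × 4 × 2 = 709,430,400 bytes.
Track C: 40,000 × 2,346 × 2 × 1 = 187,680,000 bytes.
Track D: 62,500 × 2,346 × 2 × 2 = 586,500,000 bytes.
Track E: 5,512 × 2,346 × 4 × 2 = 103,449,216 bytes.
Total = 2,207,811,216 bytes = 2105.5 MiB.

2105.5 MiB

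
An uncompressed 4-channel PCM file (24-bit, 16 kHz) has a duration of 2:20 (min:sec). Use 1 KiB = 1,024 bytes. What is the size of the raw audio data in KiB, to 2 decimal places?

Duration = 2:20 (min:sec) = 140 s.
Bytes = 16,000 samples/s × 140 s × 3 bytes/sample × 4 ch = 26,880,000 bytes.
26,880,000 / 1,024 = 26250.00 KiB.

26250.00 KiB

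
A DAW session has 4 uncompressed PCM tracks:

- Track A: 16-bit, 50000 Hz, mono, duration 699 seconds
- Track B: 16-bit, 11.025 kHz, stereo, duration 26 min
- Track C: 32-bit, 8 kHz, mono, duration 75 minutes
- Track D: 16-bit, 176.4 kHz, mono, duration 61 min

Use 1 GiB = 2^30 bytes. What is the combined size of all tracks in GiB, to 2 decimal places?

1.47 GiB

Track A: 50,000 × 699 × 2 × 1 = 69,900,000 bytes.
Track B: 26 min = 1,560 s; 11,025 × 1,560 × 2 × 2 = 68,796,000 bytes.
Track C: 75 minutes = 4,500 s; 8,000 × 4,500 × 4 × 1 = 144,000,000 bytes.
Track D: 61 min = 3,660 s; 176,400 × 3,660 × 2 × 1 = 1,291,248,000 bytes.
Total = 1,573,944,000 bytes = 1.47 GiB.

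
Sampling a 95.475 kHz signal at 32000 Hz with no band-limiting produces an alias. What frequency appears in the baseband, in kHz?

0.525 kHz

Nyquist = 32,000/2 = 16,000 Hz; 95,475 Hz exceeds it.
Alias = |95,475 − 3×32,000| = |95,475 − 96,000| = 525 Hz = 0.525 kHz.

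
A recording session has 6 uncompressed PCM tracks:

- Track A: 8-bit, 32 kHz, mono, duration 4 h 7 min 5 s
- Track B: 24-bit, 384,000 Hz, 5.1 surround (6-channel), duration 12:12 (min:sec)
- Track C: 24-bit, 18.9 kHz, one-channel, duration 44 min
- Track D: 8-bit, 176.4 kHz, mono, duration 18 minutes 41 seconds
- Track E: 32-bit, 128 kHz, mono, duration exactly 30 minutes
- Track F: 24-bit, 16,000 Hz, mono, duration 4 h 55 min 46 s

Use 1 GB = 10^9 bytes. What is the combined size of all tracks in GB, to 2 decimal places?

7.65 GB

Track A: 4 h 7 min 5 s = 14,825 s; 32,000 × 14,825 × 1 × 1 = 474,400,000 bytes.
Track B: 12:12 (min:sec) = 732 s; 384,000 × 732 × 3 × 6 = 5,059,584,000 bytes.
Track C: 44 min = 2,640 s; 18,900 × 2,640 × 3 × 1 = 149,688,000 bytes.
Track D: 18 minutes 41 seconds = 1,121 s; 176,400 × 1,121 × 1 × 1 = 197,744,400 bytes.
Track E: exactly 30 minutes = 1,800 s; 128,000 × 1,800 × 4 × 1 = 921,600,000 bytes.
Track F: 4 h 55 min 46 s = 17,746 s; 16,000 × 17,746 × 3 × 1 = 851,808,000 bytes.
Total = 7,654,824,400 bytes = 7.65 GB.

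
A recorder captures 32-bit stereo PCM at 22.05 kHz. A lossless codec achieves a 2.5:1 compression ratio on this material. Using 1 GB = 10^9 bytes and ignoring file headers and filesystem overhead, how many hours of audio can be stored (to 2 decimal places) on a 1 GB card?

3.94 hours

Uncompressed byte rate = 22,050 × 4 × 2 = 176,400 bytes/s.
After 2.5:1 compression, effective rate ≈ 70560 bytes/s.
Capacity = 1 × 1,000,000,000 = 1,000,000,000 bytes.
1,000,000,000 / effective rate ≈ 14172.34 s → 3.94 hours.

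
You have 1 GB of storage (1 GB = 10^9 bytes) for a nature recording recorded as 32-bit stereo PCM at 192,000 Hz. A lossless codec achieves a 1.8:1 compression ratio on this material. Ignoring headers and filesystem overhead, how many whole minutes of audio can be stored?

19 minutes

Uncompressed byte rate = 192,000 × 4 × 2 = 1,536,000 bytes/s.
After 1.8:1 compression, effective rate ≈ 853333.33 bytes/s.
Capacity = 1 × 1,000,000,000 = 1,000,000,000 bytes.
1,000,000,000 / effective rate ≈ 1171.88 s → 19 minutes.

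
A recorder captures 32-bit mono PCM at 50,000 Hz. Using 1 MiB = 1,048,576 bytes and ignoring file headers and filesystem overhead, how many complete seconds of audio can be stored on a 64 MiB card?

335 seconds

Uncompressed byte rate = 50,000 × 4 × 1 = 200,000 bytes/s.
Capacity = 64 × 1,048,576 = 67,108,864 bytes.
67,108,864 / 200,000 ≈ 335.54 s → 335 seconds.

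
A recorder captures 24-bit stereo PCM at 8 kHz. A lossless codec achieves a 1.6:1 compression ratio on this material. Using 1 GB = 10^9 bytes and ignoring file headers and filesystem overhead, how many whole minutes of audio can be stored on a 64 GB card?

35,555 minutes

Uncompressed byte rate = 8,000 × 3 × 2 = 48,000 bytes/s.
After 1.6:1 compression, effective rate ≈ 30000 bytes/s.
Capacity = 64 × 1,000,000,000 = 64,000,000,000 bytes.
64,000,000,000 / effective rate ≈ 2133333.33 s → 35,555 minutes.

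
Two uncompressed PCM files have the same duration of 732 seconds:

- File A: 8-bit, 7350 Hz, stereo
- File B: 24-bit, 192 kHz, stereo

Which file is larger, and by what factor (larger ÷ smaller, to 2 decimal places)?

File A: 7,350 × 1 × 2 = 14,700 bytes/s.
File B: 192,000 × 3 × 2 = 1,152,000 bytes/s.
File B is larger; ratio = 843,264,000 / 10,760,400 = 78.37.

File B, by a factor of 78.37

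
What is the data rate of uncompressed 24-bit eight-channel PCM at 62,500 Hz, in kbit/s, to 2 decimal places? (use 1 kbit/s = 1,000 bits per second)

12000.00 kbit/s

Bit rate = 62,500 × 24 × 8 = 12,000,000 bits/s.
= 12000.00 kbit/s.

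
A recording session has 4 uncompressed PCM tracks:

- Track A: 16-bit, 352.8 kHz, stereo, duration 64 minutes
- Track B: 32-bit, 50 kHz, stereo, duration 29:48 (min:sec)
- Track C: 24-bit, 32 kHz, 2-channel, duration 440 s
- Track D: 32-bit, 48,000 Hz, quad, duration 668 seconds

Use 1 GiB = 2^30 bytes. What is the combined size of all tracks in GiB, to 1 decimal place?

Track A: 64 minutes = 3,840 s; 352,800 × 3,840 × 2 × 2 = 5,419,008,000 bytes.
Track B: 29:48 (min:sec) = 1,788 s; 50,000 × 1,788 × 4 × 2 = 715,200,000 bytes.
Track C: 32,000 × 440 × 3 × 2 = 84,480,000 bytes.
Track D: 48,000 × 668 × 4 × 4 = 513,024,000 bytes.
Total = 6,731,712,000 bytes = 6.3 GiB.

6.3 GiB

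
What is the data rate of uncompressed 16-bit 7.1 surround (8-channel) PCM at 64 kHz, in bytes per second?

1,024,000 bytes/s

Bit rate = 64,000 × 16 × 8 = 8,192,000 bits/s.
8,192,000 / 8 = 1,024,000 bytes/s.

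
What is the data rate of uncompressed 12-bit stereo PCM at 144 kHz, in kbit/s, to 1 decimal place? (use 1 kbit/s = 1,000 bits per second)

3456.0 kbit/s

Bit rate = 144,000 × 12 × 2 = 3,456,000 bits/s.
= 3456.0 kbit/s.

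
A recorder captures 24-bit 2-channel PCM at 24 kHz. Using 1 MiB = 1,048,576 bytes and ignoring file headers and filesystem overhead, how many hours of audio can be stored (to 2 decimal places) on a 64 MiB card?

0.13 hours

Uncompressed byte rate = 24,000 × 3 × 2 = 144,000 bytes/s.
Capacity = 64 × 1,048,576 = 67,108,864 bytes.
67,108,864 / 144,000 ≈ 466.03 s → 0.13 hours.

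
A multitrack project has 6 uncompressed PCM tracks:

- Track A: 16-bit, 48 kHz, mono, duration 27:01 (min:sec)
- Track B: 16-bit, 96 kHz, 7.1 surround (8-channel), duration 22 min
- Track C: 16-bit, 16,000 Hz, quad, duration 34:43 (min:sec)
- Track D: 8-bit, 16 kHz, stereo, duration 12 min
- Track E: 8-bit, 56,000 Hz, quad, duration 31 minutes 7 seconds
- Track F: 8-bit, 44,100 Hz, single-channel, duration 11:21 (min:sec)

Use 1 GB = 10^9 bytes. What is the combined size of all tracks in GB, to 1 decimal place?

Track A: 27:01 (min:sec) = 1,621 s; 48,000 × 1,621 × 2 × 1 = 155,616,000 bytes.
Track B: 22 min = 1,320 s; 96,000 × 1,320 × 2 × 8 = 2,027,520,000 bytes.
Track C: 34:43 (min:sec) = 2,083 s; 16,000 × 2,083 × 2 × 4 = 266,624,000 bytes.
Track D: 12 min = 720 s; 16,000 × 720 × 1 × 2 = 23,040,000 bytes.
Track E: 31 minutes 7 seconds = 1,867 s; 56,000 × 1,867 × 1 × 4 = 418,208,000 bytes.
Track F: 11:21 (min:sec) = 681 s; 44,100 × 681 × 1 × 1 = 30,032,100 bytes.
Total = 2,921,040,100 bytes = 2.9 GB.

2.9 GB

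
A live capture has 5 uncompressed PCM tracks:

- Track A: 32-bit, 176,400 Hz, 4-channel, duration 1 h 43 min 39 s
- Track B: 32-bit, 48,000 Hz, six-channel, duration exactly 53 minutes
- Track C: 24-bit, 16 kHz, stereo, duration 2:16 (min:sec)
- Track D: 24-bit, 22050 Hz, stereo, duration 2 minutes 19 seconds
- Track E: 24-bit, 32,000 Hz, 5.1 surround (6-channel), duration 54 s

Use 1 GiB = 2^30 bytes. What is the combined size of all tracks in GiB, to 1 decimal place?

Track A: 1 h 43 min 39 s = 6,219 s; 176,400 × 6,219 × 4 × 4 = 17,552,505,600 bytes.
Track B: exactly 53 minutes = 3,180 s; 48,000 × 3,180 × 4 × 6 = 3,663,360,000 bytes.
Track C: 2:16 (min:sec) = 136 s; 16,000 × 136 × 3 × 2 = 13,056,000 bytes.
Track D: 2 minutes 19 seconds = 139 s; 22,050 × 139 × 3 × 2 = 18,389,700 bytes.
Track E: 32,000 × 54 × 3 × 6 = 31,104,000 bytes.
Total = 21,278,415,300 bytes = 19.8 GiB.

19.8 GiB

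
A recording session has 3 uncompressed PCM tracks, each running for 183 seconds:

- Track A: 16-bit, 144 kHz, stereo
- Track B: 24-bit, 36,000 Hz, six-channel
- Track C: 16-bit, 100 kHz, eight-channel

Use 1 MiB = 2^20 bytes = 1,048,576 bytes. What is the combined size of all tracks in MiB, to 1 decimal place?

Track A: 144,000 × 183 × 2 × 2 = 105,408,000 bytes.
Track B: 36,000 × 183 × 3 × 6 = 118,584,000 bytes.
Track C: 100,000 × 183 × 2 × 8 = 292,800,000 bytes.
Total = 516,792,000 bytes = 492.9 MiB.

492.9 MiB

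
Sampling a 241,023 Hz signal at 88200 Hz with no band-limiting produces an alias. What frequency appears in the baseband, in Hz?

23,577 Hz

Nyquist = 88,200/2 = 44,100 Hz; 241,023 Hz exceeds it.
Alias = |241,023 − 3×88,200| = |241,023 − 264,600| = 23,577 Hz.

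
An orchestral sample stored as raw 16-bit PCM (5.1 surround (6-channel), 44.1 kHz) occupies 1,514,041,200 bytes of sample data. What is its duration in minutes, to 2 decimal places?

47.68 minutes

Byte rate = 44,100 × 2 × 6 = 529,200 bytes/s.
Duration = 1,514,041,200 / 529,200 = 2,861 s.
2,861 s / 60 = 47.68 minutes.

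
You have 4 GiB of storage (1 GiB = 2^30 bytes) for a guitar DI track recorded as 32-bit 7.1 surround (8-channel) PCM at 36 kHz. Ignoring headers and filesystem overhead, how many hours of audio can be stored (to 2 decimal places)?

Uncompressed byte rate = 36,000 × 4 × 8 = 1,152,000 bytes/s.
Capacity = 4 × 1,073,741,824 = 4,294,967,296 bytes.
4,294,967,296 / 1,152,000 ≈ 3728.27 s → 1.04 hours.

1.04 hours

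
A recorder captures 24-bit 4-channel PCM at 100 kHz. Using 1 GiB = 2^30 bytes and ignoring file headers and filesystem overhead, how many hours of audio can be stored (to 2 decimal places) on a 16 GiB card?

3.98 hours

Uncompressed byte rate = 100,000 × 3 × 4 = 1,200,000 bytes/s.
Capacity = 16 × 1,073,741,824 = 17,179,869,184 bytes.
17,179,869,184 / 1,200,000 ≈ 14316.56 s → 3.98 hours.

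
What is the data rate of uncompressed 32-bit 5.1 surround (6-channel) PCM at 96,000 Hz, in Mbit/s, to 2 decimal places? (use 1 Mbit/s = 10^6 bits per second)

18.43 Mbit/s

Bit rate = 96,000 × 32 × 6 = 18,432,000 bits/s.
= 18.43 Mbit/s.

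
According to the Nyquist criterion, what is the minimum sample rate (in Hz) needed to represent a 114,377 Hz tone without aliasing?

228,754 Hz

Minimum sample rate = 2 × 114,377 Hz = 228,754 Hz.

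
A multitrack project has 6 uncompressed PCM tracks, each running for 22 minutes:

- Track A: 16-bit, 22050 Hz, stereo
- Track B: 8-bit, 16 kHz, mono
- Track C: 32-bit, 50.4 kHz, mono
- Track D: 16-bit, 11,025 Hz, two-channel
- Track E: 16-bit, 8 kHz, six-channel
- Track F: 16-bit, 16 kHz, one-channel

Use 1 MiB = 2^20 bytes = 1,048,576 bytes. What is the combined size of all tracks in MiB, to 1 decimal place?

601.6 MiB

22 minutes = 1,320 s.
Track A: 22,050 × 1,320 × 2 × 2 = 116,424,000 bytes.
Track B: 16,000 × 1,320 × 1 × 1 = 21,120,000 bytes.
Track C: 50,400 × 1,320 × 4 × 1 = 266,112,000 bytes.
Track D: 11,025 × 1,320 × 2 × 2 = 58,212,000 bytes.
Track E: 8,000 × 1,320 × 2 × 6 = 126,720,000 bytes.
Track F: 16,000 × 1,320 × 2 × 1 = 42,240,000 bytes.
Total = 630,828,000 bytes = 601.6 MiB.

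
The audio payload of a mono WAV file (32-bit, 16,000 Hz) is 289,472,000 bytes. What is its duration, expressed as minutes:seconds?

75:23

Byte rate = 16,000 × 4 × 1 = 64,000 bytes/s.
Duration = 289,472,000 / 64,000 = 4,523 s.
4,523 s = 75:23.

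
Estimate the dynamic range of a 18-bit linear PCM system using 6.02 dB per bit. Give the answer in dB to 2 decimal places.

18 × 6.02 = 108.36 dB.

108.36 dB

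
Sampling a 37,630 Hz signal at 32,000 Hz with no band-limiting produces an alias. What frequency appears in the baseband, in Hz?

Nyquist = 32,000/2 = 16,000 Hz; 37,630 Hz exceeds it.
Alias = |37,630 − 1×32,000| = |37,630 − 32,000| = 5,630 Hz.

5,630 Hz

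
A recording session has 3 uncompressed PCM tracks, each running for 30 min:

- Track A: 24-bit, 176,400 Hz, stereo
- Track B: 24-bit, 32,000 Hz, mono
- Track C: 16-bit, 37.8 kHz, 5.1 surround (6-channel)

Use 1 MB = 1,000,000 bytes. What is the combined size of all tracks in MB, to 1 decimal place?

30 min = 1,800 s.
Track A: 176,400 × 1,800 × 3 × 2 = 1,905,120,000 bytes.
Track B: 32,000 × 1,800 × 3 × 1 = 172,800,000 bytes.
Track C: 37,800 × 1,800 × 2 × 6 = 816,480,000 bytes.
Total = 2,894,400,000 bytes = 2894.4 MB.

2894.4 MB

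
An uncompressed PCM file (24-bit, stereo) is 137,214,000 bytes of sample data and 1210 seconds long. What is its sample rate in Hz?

Bytes = sample_rate × seconds × bytes_per_sample × channels.
sample_rate = 137,214,000 / (1,210 × 3 × 2) = 137,214,000 / 7,260 = 18,900 Hz.

18,900 Hz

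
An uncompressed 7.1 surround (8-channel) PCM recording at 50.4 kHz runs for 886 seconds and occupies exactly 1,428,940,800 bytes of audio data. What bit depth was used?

Bytes per sample = 1,428,940,800 / (50,400 × 886 × 8) = 1,428,940,800 / 357,235,200 = 4.
Bit depth = 4 × 8 = 32 bits.

32 bits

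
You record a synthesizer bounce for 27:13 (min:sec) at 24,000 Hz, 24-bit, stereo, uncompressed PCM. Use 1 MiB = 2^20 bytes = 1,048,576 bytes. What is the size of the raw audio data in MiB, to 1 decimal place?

224.3 MiB

Duration = 27:13 (min:sec) = 1,633 s.
Bytes = 24,000 samples/s × 1,633 s × 3 bytes/sample × 2 ch = 235,152,000 bytes.
235,152,000 / 1,048,576 = 224.3 MiB.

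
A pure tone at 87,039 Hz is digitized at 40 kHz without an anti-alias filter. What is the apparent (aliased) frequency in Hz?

7,039 Hz

Nyquist = 40,000/2 = 20,000 Hz; 87,039 Hz exceeds it.
Alias = |87,039 − 2×40,000| = |87,039 − 80,000| = 7,039 Hz.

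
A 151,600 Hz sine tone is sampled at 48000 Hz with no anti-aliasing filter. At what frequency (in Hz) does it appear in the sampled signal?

Nyquist = 48,000/2 = 24,000 Hz; 151,600 Hz exceeds it.
Alias = |151,600 − 3×48,000| = |151,600 − 144,000| = 7,600 Hz.

7,600 Hz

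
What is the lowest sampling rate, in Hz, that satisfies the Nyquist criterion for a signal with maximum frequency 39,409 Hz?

78,818 Hz

Minimum sample rate = 2 × 39,409 Hz = 78,818 Hz.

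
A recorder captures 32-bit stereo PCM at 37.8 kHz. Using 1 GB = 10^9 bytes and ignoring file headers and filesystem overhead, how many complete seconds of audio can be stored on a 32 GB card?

Uncompressed byte rate = 37,800 × 4 × 2 = 302,400 bytes/s.
Capacity = 32 × 1,000,000,000 = 32,000,000,000 bytes.
32,000,000,000 / 302,400 ≈ 105820.11 s → 105,820 seconds.

105,820 seconds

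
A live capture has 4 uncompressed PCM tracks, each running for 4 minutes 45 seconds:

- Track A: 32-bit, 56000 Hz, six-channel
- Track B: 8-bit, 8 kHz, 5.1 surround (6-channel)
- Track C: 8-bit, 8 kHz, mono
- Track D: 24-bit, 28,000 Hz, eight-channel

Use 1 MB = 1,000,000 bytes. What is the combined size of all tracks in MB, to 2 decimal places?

4 minutes 45 seconds = 285 s.
Track A: 56,000 × 285 × 4 × 6 = 383,040,000 bytes.
Track B: 8,000 × 285 × 1 × 6 = 13,680,000 bytes.
Track C: 8,000 × 285 × 1 × 1 = 2,280,000 bytes.
Track D: 28,000 × 285 × 3 × 8 = 191,520,000 bytes.
Total = 590,520,000 bytes = 590.52 MB.

590.52 MB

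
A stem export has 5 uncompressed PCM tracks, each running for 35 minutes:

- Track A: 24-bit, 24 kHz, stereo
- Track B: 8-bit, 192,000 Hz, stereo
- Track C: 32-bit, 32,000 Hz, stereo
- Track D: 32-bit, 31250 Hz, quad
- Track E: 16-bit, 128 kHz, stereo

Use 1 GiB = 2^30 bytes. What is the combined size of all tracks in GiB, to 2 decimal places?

3.51 GiB

35 minutes = 2,100 s.
Track A: 24,000 × 2,100 × 3 × 2 = 302,400,000 bytes.
Track B: 192,000 × 2,100 × 1 × 2 = 806,400,000 bytes.
Track C: 32,000 × 2,100 × 4 × 2 = 537,600,000 bytes.
Track D: 31,250 × 2,100 × 4 × 4 = 1,050,000,000 bytes.
Track E: 128,000 × 2,100 × 2 × 2 = 1,075,200,000 bytes.
Total = 3,771,600,000 bytes = 3.51 GiB.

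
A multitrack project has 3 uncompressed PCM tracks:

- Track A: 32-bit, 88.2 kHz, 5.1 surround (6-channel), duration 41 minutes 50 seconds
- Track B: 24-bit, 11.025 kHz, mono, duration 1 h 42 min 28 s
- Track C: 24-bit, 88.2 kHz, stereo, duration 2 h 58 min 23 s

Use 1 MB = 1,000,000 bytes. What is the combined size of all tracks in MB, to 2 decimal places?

Track A: 41 minutes 50 seconds = 2,510 s; 88,200 × 2,510 × 4 × 6 = 5,313,168,000 bytes.
Track B: 1 h 42 min 28 s = 6,148 s; 11,025 × 6,148 × 3 × 1 = 203,345,100 bytes.
Track C: 2 h 58 min 23 s = 10,703 s; 88,200 × 10,703 × 3 × 2 = 5,664,027,600 bytes.
Total = 11,180,540,700 bytes = 11180.54 MB.

11180.54 MB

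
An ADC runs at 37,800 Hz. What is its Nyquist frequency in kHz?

Nyquist frequency = sample rate / 2 = 37,800 / 2 = 18.9 kHz.

18.9 kHz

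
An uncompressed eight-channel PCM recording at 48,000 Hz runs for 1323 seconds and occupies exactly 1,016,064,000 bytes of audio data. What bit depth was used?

Bytes per sample = 1,016,064,000 / (48,000 × 1,323 × 8) = 1,016,064,000 / 508,032,000 = 2.
Bit depth = 2 × 8 = 16 bits.

16 bits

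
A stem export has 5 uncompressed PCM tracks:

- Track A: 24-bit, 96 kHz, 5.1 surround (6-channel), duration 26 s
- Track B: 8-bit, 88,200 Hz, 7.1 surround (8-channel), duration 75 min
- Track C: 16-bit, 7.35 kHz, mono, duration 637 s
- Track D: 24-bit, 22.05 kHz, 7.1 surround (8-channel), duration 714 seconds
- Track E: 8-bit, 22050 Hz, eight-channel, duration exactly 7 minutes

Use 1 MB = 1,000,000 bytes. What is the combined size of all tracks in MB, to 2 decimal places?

3681.43 MB

Track A: 96,000 × 26 × 3 × 6 = 44,928,000 bytes.
Track B: 75 min = 4,500 s; 88,200 × 4,500 × 1 × 8 = 3,175,200,000 bytes.
Track C: 7,350 × 637 × 2 × 1 = 9,363,900 bytes.
Track D: 22,050 × 714 × 3 × 8 = 377,848,800 bytes.
Track E: exactly 7 minutes = 420 s; 22,050 × 420 × 1 × 8 = 74,088,000 bytes.
Total = 3,681,428,700 bytes = 3681.43 MB.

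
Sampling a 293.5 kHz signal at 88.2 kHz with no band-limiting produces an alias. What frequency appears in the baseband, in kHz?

28.9 kHz

Nyquist = 88,200/2 = 44,100 Hz; 293,500 Hz exceeds it.
Alias = |293,500 − 3×88,200| = |293,500 − 264,600| = 28,900 Hz = 28.9 kHz.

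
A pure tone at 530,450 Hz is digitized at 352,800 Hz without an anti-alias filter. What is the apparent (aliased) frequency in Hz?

Nyquist = 352,800/2 = 176,400 Hz; 530,450 Hz exceeds it.
Alias = |530,450 − 2×352,800| = |530,450 − 705,600| = 175,150 Hz.

175,150 Hz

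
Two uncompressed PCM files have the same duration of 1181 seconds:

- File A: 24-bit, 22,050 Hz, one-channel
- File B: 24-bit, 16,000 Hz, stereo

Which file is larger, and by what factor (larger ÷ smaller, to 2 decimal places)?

File A: 22,050 × 3 × 1 = 66,150 bytes/s.
File B: 16,000 × 3 × 2 = 96,000 bytes/s.
File B is larger; ratio = 113,376,000 / 78,123,150 = 1.45.

File B, by a factor of 1.45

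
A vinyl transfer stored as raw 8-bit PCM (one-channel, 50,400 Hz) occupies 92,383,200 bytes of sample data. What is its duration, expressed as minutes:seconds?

Byte rate = 50,400 × 1 × 1 = 50,400 bytes/s.
Duration = 92,383,200 / 50,400 = 1,833 s.
1,833 s = 30:33.

30:33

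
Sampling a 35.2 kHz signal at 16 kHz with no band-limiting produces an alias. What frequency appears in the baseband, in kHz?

3.2 kHz

Nyquist = 16,000/2 = 8,000 Hz; 35,200 Hz exceeds it.
Alias = |35,200 − 2×16,000| = |35,200 − 32,000| = 3,200 Hz = 3.2 kHz.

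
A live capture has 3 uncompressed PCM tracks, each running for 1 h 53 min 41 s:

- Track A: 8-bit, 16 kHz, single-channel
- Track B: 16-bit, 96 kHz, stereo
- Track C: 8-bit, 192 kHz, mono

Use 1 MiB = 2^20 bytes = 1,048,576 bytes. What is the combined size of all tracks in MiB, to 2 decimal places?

1 h 53 min 41 s = 6,821 s.
Track A: 16,000 × 6,821 × 1 × 1 = 109,136,000 bytes.
Track B: 96,000 × 6,821 × 2 × 2 = 2,619,264,000 bytes.
Track C: 192,000 × 6,821 × 1 × 1 = 1,309,632,000 bytes.
Total = 4,038,032,000 bytes = 3850.97 MiB.

3850.97 MiB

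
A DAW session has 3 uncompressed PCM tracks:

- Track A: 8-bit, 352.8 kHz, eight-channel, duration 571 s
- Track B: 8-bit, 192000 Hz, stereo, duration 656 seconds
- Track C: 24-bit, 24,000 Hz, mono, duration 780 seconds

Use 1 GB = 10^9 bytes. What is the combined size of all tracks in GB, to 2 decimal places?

1.92 GB

Track A: 352,800 × 571 × 1 × 8 = 1,611,590,400 bytes.
Track B: 192,000 × 656 × 1 × 2 = 251,904,000 bytes.
Track C: 24,000 × 780 × 3 × 1 = 56,160,000 bytes.
Total = 1,919,654,400 bytes = 1.92 GB.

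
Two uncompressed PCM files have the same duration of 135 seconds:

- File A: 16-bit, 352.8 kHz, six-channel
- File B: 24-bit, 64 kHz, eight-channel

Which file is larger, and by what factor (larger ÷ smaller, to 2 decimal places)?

File A: 352,800 × 2 × 6 = 4,233,600 bytes/s.
File B: 64,000 × 3 × 8 = 1,536,000 bytes/s.
File A is larger; ratio = 571,536,000 / 207,360,000 = 2.76.

File A, by a factor of 2.76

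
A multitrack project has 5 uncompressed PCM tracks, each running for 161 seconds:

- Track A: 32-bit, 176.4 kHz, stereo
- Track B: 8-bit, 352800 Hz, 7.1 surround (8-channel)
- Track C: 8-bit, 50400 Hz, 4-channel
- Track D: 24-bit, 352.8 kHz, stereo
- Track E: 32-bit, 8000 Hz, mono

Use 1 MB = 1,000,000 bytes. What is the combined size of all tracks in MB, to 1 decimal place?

1060.0 MB

Track A: 176,400 × 161 × 4 × 2 = 227,203,200 bytes.
Track B: 352,800 × 161 × 1 × 8 = 454,406,400 bytes.
Track C: 50,400 × 161 × 1 × 4 = 32,457,600 bytes.
Track D: 352,800 × 161 × 3 × 2 = 340,804,800 bytes.
Track E: 8,000 × 161 × 4 × 1 = 5,152,000 bytes.
Total = 1,060,024,000 bytes = 1060.0 MB.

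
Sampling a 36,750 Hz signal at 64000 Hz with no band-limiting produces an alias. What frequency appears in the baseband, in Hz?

Nyquist = 64,000/2 = 32,000 Hz; 36,750 Hz exceeds it.
Alias = |36,750 − 1×64,000| = |36,750 − 64,000| = 27,250 Hz.

27,250 Hz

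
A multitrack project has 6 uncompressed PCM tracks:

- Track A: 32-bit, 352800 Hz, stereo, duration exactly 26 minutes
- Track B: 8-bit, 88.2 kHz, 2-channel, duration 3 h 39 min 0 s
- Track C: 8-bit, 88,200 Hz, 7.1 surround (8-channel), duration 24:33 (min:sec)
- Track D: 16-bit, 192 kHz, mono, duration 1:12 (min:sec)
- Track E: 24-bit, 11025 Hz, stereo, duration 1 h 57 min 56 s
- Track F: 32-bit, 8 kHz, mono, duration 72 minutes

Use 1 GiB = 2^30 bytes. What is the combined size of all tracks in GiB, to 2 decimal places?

7.82 GiB

Track A: exactly 26 minutes = 1,560 s; 352,800 × 1,560 × 4 × 2 = 4,402,944,000 bytes.
Track B: 3 h 39 min 0 s = 13,140 s; 88,200 × 13,140 × 1 × 2 = 2,317,896,000 bytes.
Track C: 24:33 (min:sec) = 1,473 s; 88,200 × 1,473 × 1 × 8 = 1,039,348,800 bytes.
Track D: 1:12 (min:sec) = 72 s; 192,000 × 72 × 2 × 1 = 27,648,000 bytes.
Track E: 1 h 57 min 56 s = 7,076 s; 11,025 × 7,076 × 3 × 2 = 468,077,400 bytes.
Track F: 72 minutes = 4,320 s; 8,000 × 4,320 × 4 × 1 = 138,240,000 bytes.
Total = 8,394,154,200 bytes = 7.82 GiB.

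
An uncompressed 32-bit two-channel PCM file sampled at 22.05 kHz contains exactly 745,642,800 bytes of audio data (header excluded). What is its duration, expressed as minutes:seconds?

70:27

Byte rate = 22,050 × 4 × 2 = 176,400 bytes/s.
Duration = 745,642,800 / 176,400 = 4,227 s.
4,227 s = 70:27.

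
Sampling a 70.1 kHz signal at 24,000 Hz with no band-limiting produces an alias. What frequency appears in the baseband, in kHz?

Nyquist = 24,000/2 = 12,000 Hz; 70,100 Hz exceeds it.
Alias = |70,100 − 3×24,000| = |70,100 − 72,000| = 1,900 Hz = 1.9 kHz.

1.9 kHz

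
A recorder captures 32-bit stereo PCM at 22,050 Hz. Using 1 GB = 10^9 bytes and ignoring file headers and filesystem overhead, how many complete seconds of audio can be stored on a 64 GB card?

Uncompressed byte rate = 22,050 × 4 × 2 = 176,400 bytes/s.
Capacity = 64 × 1,000,000,000 = 64,000,000,000 bytes.
64,000,000,000 / 176,400 ≈ 362811.79 s → 362,811 seconds.

362,811 seconds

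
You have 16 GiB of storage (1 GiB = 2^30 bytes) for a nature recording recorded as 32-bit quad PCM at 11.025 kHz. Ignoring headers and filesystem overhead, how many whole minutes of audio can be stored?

Uncompressed byte rate = 11,025 × 4 × 4 = 176,400 bytes/s.
Capacity = 16 × 1,073,741,824 = 17,179,869,184 bytes.
17,179,869,184 / 176,400 ≈ 97391.55 s → 1,623 minutes.

1,623 minutes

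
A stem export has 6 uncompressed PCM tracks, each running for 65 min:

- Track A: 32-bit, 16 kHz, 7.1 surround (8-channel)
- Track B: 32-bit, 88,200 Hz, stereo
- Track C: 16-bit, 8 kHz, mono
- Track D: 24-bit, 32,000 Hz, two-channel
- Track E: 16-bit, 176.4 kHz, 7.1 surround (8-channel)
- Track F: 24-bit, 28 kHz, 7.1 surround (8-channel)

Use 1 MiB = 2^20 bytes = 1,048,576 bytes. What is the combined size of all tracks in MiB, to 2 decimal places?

65 min = 3,900 s.
Track A: 16,000 × 3,900 × 4 × 8 = 1,996,800,000 bytes.
Track B: 88,200 × 3,900 × 4 × 2 = 2,751,840,000 bytes.
Track C: 8,000 × 3,900 × 2 × 1 = 62,400,000 bytes.
Track D: 32,000 × 3,900 × 3 × 2 = 748,800,000 bytes.
Track E: 176,400 × 3,900 × 2 × 8 = 11,007,360,000 bytes.
Track F: 28,000 × 3,900 × 3 × 8 = 2,620,800,000 bytes.
Total = 19,188,000,000 bytes = 18299.10 MiB.

18299.10 MiB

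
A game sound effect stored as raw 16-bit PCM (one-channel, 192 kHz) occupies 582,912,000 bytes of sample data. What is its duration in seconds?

Byte rate = 192,000 × 2 × 1 = 384,000 bytes/s.
Duration = 582,912,000 / 384,000 = 1,518 s.

1,518 seconds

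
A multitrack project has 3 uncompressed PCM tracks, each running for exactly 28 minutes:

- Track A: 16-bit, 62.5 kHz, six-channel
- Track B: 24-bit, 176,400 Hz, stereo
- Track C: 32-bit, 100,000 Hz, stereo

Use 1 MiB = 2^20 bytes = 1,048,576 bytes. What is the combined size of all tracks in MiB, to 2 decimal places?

4179.11 MiB

exactly 28 minutes = 1,680 s.
Track A: 62,500 × 1,680 × 2 × 6 = 1,260,000,000 bytes.
Track B: 176,400 × 1,680 × 3 × 2 = 1,778,112,000 bytes.
Track C: 100,000 × 1,680 × 4 × 2 = 1,344,000,000 bytes.
Total = 4,382,112,000 bytes = 4179.11 MiB.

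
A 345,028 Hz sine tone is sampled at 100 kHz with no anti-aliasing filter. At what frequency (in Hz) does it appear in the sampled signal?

45,028 Hz

Nyquist = 100,000/2 = 50,000 Hz; 345,028 Hz exceeds it.
Alias = |345,028 − 3×100,000| = |345,028 − 300,000| = 45,028 Hz.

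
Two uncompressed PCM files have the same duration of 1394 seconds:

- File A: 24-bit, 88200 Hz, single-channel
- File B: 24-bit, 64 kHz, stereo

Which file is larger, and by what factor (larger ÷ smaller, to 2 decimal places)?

File A: 88,200 × 3 × 1 = 264,600 bytes/s.
File B: 64,000 × 3 × 2 = 384,000 bytes/s.
File B is larger; ratio = 535,296,000 / 368,852,400 = 1.45.

File B, by a factor of 1.45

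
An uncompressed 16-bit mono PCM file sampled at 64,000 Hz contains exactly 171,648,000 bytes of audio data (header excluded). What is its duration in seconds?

1,341 seconds

Byte rate = 64,000 × 2 × 1 = 128,000 bytes/s.
Duration = 171,648,000 / 128,000 = 1,341 s.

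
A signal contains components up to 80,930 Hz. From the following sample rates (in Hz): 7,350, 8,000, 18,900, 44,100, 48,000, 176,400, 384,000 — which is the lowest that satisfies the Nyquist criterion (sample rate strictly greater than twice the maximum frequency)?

Need sample rate > 2 × 80,930 = 161,860 Hz.
Lowest listed rate above 161,860 Hz is 176,400 Hz.

176,400 Hz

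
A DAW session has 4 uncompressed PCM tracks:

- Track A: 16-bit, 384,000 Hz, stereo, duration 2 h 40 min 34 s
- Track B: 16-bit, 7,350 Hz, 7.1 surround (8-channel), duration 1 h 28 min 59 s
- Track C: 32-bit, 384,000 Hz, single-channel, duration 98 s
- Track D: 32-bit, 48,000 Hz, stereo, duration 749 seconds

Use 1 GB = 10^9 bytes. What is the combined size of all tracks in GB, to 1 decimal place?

15.9 GB

Track A: 2 h 40 min 34 s = 9,634 s; 384,000 × 9,634 × 2 × 2 = 14,797,824,000 bytes.
Track B: 1 h 28 min 59 s = 5,339 s; 7,350 × 5,339 × 2 × 8 = 627,866,400 bytes.
Track C: 384,000 × 98 × 4 × 1 = 150,528,000 bytes.
Track D: 48,000 × 749 × 4 × 2 = 287,616,000 bytes.
Total = 15,863,834,400 bytes = 15.9 GB.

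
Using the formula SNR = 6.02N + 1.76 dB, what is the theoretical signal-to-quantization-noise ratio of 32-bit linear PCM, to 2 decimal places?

194.40 dB

6.02 × 32 + 1.76 = 194.40 dB.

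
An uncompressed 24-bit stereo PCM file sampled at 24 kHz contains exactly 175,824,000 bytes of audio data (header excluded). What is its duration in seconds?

Byte rate = 24,000 × 3 × 2 = 144,000 bytes/s.
Duration = 175,824,000 / 144,000 = 1,221 s.

1,221 seconds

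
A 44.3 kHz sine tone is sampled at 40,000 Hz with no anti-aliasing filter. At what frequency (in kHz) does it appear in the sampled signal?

4.3 kHz

Nyquist = 40,000/2 = 20,000 Hz; 44,300 Hz exceeds it.
Alias = |44,300 − 1×40,000| = |44,300 − 40,000| = 4,300 Hz = 4.3 kHz.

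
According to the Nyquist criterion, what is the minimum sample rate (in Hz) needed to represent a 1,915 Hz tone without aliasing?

3,830 Hz

Minimum sample rate = 2 × 1,915 Hz = 3,830 Hz.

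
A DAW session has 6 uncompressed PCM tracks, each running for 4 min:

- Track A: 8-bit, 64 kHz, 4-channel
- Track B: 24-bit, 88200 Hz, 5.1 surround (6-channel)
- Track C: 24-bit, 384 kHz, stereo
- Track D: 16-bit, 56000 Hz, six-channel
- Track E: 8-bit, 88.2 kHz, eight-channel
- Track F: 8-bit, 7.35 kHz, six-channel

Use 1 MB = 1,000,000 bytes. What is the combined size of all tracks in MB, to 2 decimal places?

4 min = 240 s.
Track A: 64,000 × 240 × 1 × 4 = 61,440,000 bytes.
Track B: 88,200 × 240 × 3 × 6 = 381,024,000 bytes.
Track C: 384,000 × 240 × 3 × 2 = 552,960,000 bytes.
Track D: 56,000 × 240 × 2 × 6 = 161,280,000 bytes.
Track E: 88,200 × 240 × 1 × 8 = 169,344,000 bytes.
Track F: 7,350 × 240 × 1 × 6 = 10,584,000 bytes.
Total = 1,336,632,000 bytes = 1336.63 MB.

1336.63 MB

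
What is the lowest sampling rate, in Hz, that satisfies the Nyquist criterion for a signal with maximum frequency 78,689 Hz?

157,378 Hz

Minimum sample rate = 2 × 78,689 Hz = 157,378 Hz.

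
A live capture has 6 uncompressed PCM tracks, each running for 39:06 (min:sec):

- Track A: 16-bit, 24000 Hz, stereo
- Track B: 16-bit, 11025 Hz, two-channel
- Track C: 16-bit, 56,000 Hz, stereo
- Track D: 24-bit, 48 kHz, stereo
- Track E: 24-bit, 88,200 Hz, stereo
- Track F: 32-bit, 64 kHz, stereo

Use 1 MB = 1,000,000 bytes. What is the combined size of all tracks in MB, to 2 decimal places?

3972.48 MB

39:06 (min:sec) = 2,346 s.
Track A: 24,000 × 2,346 × 2 × 2 = 225,216,000 bytes.
Track B: 11,025 × 2,346 × 2 × 2 = 103,458,600 bytes.
Track C: 56,000 × 2,346 × 2 × 2 = 525,504,000 bytes.
Track D: 48,000 × 2,346 × 3 × 2 = 675,648,000 bytes.
Track E: 88,200 × 2,346 × 3 × 2 = 1,241,503,200 bytes.
Track F: 64,000 × 2,346 × 4 × 2 = 1,201,152,000 bytes.
Total = 3,972,481,800 bytes = 3972.48 MB.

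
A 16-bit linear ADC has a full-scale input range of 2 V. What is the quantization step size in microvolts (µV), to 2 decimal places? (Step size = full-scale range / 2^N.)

30.52 µV

2 V / 2^16 = 2 / 65,536 V = 30.52 µV.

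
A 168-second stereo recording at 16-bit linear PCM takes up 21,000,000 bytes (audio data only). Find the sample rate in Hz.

31,250 Hz

Bytes = sample_rate × seconds × bytes_per_sample × channels.
sample_rate = 21,000,000 / (168 × 2 × 2) = 21,000,000 / 672 = 31,250 Hz.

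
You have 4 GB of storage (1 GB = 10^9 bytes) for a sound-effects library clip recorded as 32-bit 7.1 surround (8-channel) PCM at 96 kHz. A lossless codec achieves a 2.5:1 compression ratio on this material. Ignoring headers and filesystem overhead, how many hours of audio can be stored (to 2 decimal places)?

Uncompressed byte rate = 96,000 × 4 × 8 = 3,072,000 bytes/s.
After 2.5:1 compression, effective rate ≈ 1228800 bytes/s.
Capacity = 4 × 1,000,000,000 = 4,000,000,000 bytes.
4,000,000,000 / effective rate ≈ 3255.21 s → 0.90 hours.

0.90 hours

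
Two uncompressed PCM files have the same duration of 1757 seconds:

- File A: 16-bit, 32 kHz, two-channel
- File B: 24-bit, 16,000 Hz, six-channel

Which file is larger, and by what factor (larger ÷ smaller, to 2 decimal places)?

File A: 32,000 × 2 × 2 = 128,000 bytes/s.
File B: 16,000 × 3 × 6 = 288,000 bytes/s.
File B is larger; ratio = 506,016,000 / 224,896,000 = 2.25.

File B, by a factor of 2.25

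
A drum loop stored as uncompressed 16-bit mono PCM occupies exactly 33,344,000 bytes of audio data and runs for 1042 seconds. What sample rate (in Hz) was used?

16,000 Hz

Bytes = sample_rate × seconds × bytes_per_sample × channels.
sample_rate = 33,344,000 / (1,042 × 2 × 1) = 33,344,000 / 2,084 = 16,000 Hz.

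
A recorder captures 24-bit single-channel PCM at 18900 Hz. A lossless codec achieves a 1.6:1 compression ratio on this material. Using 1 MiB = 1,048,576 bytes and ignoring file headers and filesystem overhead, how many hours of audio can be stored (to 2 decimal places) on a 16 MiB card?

Uncompressed byte rate = 18,900 × 3 × 1 = 56,700 bytes/s.
After 1.6:1 compression, effective rate ≈ 35437.5 bytes/s.
Capacity = 16 × 1,048,576 = 16,777,216 bytes.
16,777,216 / effective rate ≈ 473.43 s → 0.13 hours.

0.13 hours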